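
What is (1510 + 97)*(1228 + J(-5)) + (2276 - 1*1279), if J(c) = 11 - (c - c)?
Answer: 1992070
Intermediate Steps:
J(c) = 11 (J(c) = 11 - 1*0 = 11 + 0 = 11)
(1510 + 97)*(1228 + J(-5)) + (2276 - 1*1279) = (1510 + 97)*(1228 + 11) + (2276 - 1*1279) = 1607*1239 + (2276 - 1279) = 1991073 + 997 = 1992070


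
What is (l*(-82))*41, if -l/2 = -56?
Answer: -376544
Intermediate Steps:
l = 112 (l = -2*(-56) = 112)
(l*(-82))*41 = (112*(-82))*41 = -9184*41 = -376544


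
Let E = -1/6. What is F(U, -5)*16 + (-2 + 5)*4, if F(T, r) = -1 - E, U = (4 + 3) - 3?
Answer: -4/3 ≈ -1.3333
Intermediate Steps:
U = 4 (U = 7 - 3 = 4)
E = -⅙ (E = -1*⅙ = -⅙ ≈ -0.16667)
F(T, r) = -⅚ (F(T, r) = -1 - 1*(-⅙) = -1 + ⅙ = -⅚)
F(U, -5)*16 + (-2 + 5)*4 = -⅚*16 + (-2 + 5)*4 = -40/3 + 3*4 = -40/3 + 12 = -4/3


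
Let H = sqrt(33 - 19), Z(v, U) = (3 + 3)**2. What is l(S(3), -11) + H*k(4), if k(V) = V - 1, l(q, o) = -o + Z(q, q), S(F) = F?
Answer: 47 + 3*sqrt(14) ≈ 58.225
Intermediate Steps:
Z(v, U) = 36 (Z(v, U) = 6**2 = 36)
l(q, o) = 36 - o (l(q, o) = -o + 36 = 36 - o)
H = sqrt(14) ≈ 3.7417
k(V) = -1 + V
l(S(3), -11) + H*k(4) = (36 - 1*(-11)) + sqrt(14)*(-1 + 4) = (36 + 11) + sqrt(14)*3 = 47 + 3*sqrt(14)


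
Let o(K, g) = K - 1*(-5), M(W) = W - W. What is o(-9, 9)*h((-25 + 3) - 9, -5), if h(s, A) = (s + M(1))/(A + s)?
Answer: -31/9 ≈ -3.4444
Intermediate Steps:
M(W) = 0
o(K, g) = 5 + K (o(K, g) = K + 5 = 5 + K)
h(s, A) = s/(A + s) (h(s, A) = (s + 0)/(A + s) = s/(A + s))
o(-9, 9)*h((-25 + 3) - 9, -5) = (5 - 9)*(((-25 + 3) - 9)/(-5 + ((-25 + 3) - 9))) = -4*(-22 - 9)/(-5 + (-22 - 9)) = -(-124)/(-5 - 31) = -(-124)/(-36) = -(-124)*(-1)/36 = -4*31/36 = -31/9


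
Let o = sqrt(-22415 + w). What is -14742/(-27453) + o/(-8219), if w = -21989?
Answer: 4914/9151 - 2*I*sqrt(11101)/8219 ≈ 0.53699 - 0.025638*I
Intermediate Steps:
o = 2*I*sqrt(11101) (o = sqrt(-22415 - 21989) = sqrt(-44404) = 2*I*sqrt(11101) ≈ 210.72*I)
-14742/(-27453) + o/(-8219) = -14742/(-27453) + (2*I*sqrt(11101))/(-8219) = -14742*(-1/27453) + (2*I*sqrt(11101))*(-1/8219) = 4914/9151 - 2*I*sqrt(11101)/8219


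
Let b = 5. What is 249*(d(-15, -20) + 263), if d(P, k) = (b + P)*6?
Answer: 50547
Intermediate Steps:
d(P, k) = 30 + 6*P (d(P, k) = (5 + P)*6 = 30 + 6*P)
249*(d(-15, -20) + 263) = 249*((30 + 6*(-15)) + 263) = 249*((30 - 90) + 263) = 249*(-60 + 263) = 249*203 = 50547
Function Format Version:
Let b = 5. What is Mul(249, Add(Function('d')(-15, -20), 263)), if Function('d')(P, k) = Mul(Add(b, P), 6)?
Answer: 50547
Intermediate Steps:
Function('d')(P, k) = Add(30, Mul(6, P)) (Function('d')(P, k) = Mul(Add(5, P), 6) = Add(30, Mul(6, P)))
Mul(249, Add(Function('d')(-15, -20), 263)) = Mul(249, Add(Add(30, Mul(6, -15)), 263)) = Mul(249, Add(Add(30, -90), 263)) = Mul(249, Add(-60, 263)) = Mul(249, 203) = 50547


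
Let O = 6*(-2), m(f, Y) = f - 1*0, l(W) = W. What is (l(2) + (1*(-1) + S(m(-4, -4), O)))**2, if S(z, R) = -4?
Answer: 9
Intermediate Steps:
m(f, Y) = f (m(f, Y) = f + 0 = f)
O = -12
(l(2) + (1*(-1) + S(m(-4, -4), O)))**2 = (2 + (1*(-1) - 4))**2 = (2 + (-1 - 4))**2 = (2 - 5)**2 = (-3)**2 = 9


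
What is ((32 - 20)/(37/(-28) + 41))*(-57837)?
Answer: -19433232/1111 ≈ -17492.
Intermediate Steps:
((32 - 20)/(37/(-28) + 41))*(-57837) = (12/(37*(-1/28) + 41))*(-57837) = (12/(-37/28 + 41))*(-57837) = (12/(1111/28))*(-57837) = (12*(28/1111))*(-57837) = (336/1111)*(-57837) = -19433232/1111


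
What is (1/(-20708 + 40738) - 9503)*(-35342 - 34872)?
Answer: 6682445039523/10015 ≈ 6.6724e+8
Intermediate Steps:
(1/(-20708 + 40738) - 9503)*(-35342 - 34872) = (1/20030 - 9503)*(-70214) = -190345089/20030*(-70214) = 6682445039523/10015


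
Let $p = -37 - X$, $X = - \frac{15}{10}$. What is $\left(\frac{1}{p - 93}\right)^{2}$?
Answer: $\frac{4}{66049} \approx 6.0561 \cdot 10^{-5}$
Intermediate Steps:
$X = - \frac{3}{2}$ ($X = \left(-15\right) \frac{1}{10} = - \frac{3}{2} \approx -1.5$)
$p = - \frac{71}{2}$ ($p = -37 - - \frac{3}{2} = -37 + \frac{3}{2} = - \frac{71}{2} \approx -35.5$)
$\left(\frac{1}{p - 93}\right)^{2} = \left(\frac{1}{- \frac{71}{2} - 93}\right)^{2} = \left(\frac{1}{- \frac{257}{2}}\right)^{2} = \left(- \frac{2}{257}\right)^{2} = \frac{4}{66049}$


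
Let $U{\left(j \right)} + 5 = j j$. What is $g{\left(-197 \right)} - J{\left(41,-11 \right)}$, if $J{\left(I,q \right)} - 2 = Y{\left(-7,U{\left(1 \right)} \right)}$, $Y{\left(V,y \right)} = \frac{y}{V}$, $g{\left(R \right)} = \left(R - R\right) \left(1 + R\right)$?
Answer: $- \frac{18}{7} \approx -2.5714$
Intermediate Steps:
$g{\left(R \right)} = 0$ ($g{\left(R \right)} = 0 \left(1 + R\right) = 0$)
$U{\left(j \right)} = -5 + j^{2}$ ($U{\left(j \right)} = -5 + j j = -5 + j^{2}$)
$J{\left(I,q \right)} = \frac{18}{7}$ ($J{\left(I,q \right)} = 2 + \frac{-5 + 1^{2}}{-7} = 2 + \left(-5 + 1\right) \left(- \frac{1}{7}\right) = 2 - - \frac{4}{7} = 2 + \frac{4}{7} = \frac{18}{7}$)
$g{\left(-197 \right)} - J{\left(41,-11 \right)} = 0 - \frac{18}{7} = - \frac{18}{7}$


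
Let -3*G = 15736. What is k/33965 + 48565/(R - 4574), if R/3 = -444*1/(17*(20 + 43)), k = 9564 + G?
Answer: -581821204301/55477140330 ≈ -10.488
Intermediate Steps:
G = -15736/3 (G = -⅓*15736 = -15736/3 ≈ -5245.3)
k = 12956/3 (k = 9564 - 15736/3 = 12956/3 ≈ 4318.7)
R = -148/119 (R = 3*(-444*1/(17*(20 + 43))) = 3*(-444/(17*63)) = 3*(-444/1071) = 3*(-444*1/1071) = 3*(-148/357) = -148/119 ≈ -1.2437)
k/33965 + 48565/(R - 4574) = (12956/3)/33965 + 48565/(-148/119 - 4574) = (12956/3)*(1/33965) + 48565/(-544454/119) = 12956/101895 + 48565*(-119/544454) = 12956/101895 - 5779235/544454 = -581821204301/55477140330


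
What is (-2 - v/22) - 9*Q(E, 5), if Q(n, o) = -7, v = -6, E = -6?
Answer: 674/11 ≈ 61.273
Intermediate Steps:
(-2 - v/22) - 9*Q(E, 5) = (-2 - (-6)/22) - 9*(-7) = (-2 - (-6)/22) + 63 = (-2 - 1*(-3/11)) + 63 = (-2 + 3/11) + 63 = -19/11 + 63 = 674/11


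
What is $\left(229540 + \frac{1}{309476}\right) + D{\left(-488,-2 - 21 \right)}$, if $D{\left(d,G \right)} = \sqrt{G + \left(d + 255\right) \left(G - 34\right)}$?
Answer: $\frac{71037121041}{309476} + \sqrt{13258} \approx 2.2966 \cdot 10^{5}$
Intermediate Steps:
$D{\left(d,G \right)} = \sqrt{G + \left(-34 + G\right) \left(255 + d\right)}$ ($D{\left(d,G \right)} = \sqrt{G + \left(255 + d\right) \left(-34 + G\right)} = \sqrt{G + \left(-34 + G\right) \left(255 + d\right)}$)
$\left(229540 + \frac{1}{309476}\right) + D{\left(-488,-2 - 21 \right)} = \left(229540 + \frac{1}{309476}\right) + \sqrt{-8670 - -16592 + 256 \left(-2 - 21\right) + \left(-2 - 21\right) \left(-488\right)} = \left(229540 + \frac{1}{309476}\right) + \sqrt{-8670 + 16592 + 256 \left(-2 - 21\right) + \left(-2 - 21\right) \left(-488\right)} = \frac{71037121041}{309476} + \sqrt{-8670 + 16592 + 256 \left(-23\right) - -11224} = \frac{71037121041}{309476} + \sqrt{-8670 + 16592 - 5888 + 11224} = \frac{71037121041}{309476} + \sqrt{13258}$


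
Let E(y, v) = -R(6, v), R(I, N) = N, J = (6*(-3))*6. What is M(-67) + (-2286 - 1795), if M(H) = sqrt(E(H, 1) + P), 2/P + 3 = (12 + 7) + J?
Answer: -4081 + I*sqrt(2162)/46 ≈ -4081.0 + 1.0108*I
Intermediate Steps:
J = -108 (J = -18*6 = -108)
E(y, v) = -v
P = -1/46 (P = 2/(-3 + ((12 + 7) - 108)) = 2/(-3 + (19 - 108)) = 2/(-3 - 89) = 2/(-92) = 2*(-1/92) = -1/46 ≈ -0.021739)
M(H) = I*sqrt(2162)/46 (M(H) = sqrt(-1*1 - 1/46) = sqrt(-1 - 1/46) = sqrt(-47/46) = I*sqrt(2162)/46)
M(-67) + (-2286 - 1795) = I*sqrt(2162)/46 + (-2286 - 1795) = I*sqrt(2162)/46 - 4081 = -4081 + I*sqrt(2162)/46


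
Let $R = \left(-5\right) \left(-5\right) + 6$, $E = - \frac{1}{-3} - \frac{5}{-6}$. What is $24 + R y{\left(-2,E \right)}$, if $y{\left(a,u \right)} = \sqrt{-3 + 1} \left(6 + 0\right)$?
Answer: $24 + 186 i \sqrt{2} \approx 24.0 + 263.04 i$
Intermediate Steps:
$E = \frac{7}{6}$ ($E = \left(-1\right) \left(- \frac{1}{3}\right) - - \frac{5}{6} = \frac{1}{3} + \frac{5}{6} = \frac{7}{6} \approx 1.1667$)
$y{\left(a,u \right)} = 6 i \sqrt{2}$ ($y{\left(a,u \right)} = \sqrt{-2} \cdot 6 = i \sqrt{2} \cdot 6 = 6 i \sqrt{2}$)
$R = 31$ ($R = 25 + 6 = 31$)
$24 + R y{\left(-2,E \right)} = 24 + 31 \cdot 6 i \sqrt{2} = 24 + 186 i \sqrt{2}$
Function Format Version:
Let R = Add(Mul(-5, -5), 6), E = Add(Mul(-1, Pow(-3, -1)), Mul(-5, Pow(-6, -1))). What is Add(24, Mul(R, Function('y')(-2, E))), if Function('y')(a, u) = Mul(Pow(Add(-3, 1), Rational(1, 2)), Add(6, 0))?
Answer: Add(24, Mul(186, I, Pow(2, Rational(1, 2)))) ≈ Add(24.000, Mul(263.04, I))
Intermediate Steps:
E = Rational(7, 6) (E = Add(Mul(-1, Rational(-1, 3)), Mul(-5, Rational(-1, 6))) = Add(Rational(1, 3), Rational(5, 6)) = Rational(7, 6) ≈ 1.1667)
Function('y')(a, u) = Mul(6, I, Pow(2, Rational(1, 2))) (Function('y')(a, u) = Mul(Pow(-2, Rational(1, 2)), 6) = Mul(Mul(I, Pow(2, Rational(1, 2))), 6) = Mul(6, I, Pow(2, Rational(1, 2))))
R = 31 (R = Add(25, 6) = 31)
Add(24, Mul(R, Function('y')(-2, E))) = Add(24, Mul(31, Mul(6, I, Pow(2, Rational(1, 2))))) = Add(24, Mul(186, I, Pow(2, Rational(1, 2))))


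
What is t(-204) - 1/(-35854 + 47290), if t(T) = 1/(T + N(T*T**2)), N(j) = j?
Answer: -354221/4045422102 ≈ -8.7561e-5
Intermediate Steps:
t(T) = 1/(T + T**3) (t(T) = 1/(T + T*T**2) = 1/(T + T**3))
t(-204) - 1/(-35854 + 47290) = 1/(-204 + (-204)**3) - 1/(-35854 + 47290) = 1/(-204 - 8489664) - 1/11436 = 1/(-8489868) - 1*1/11436 = -1/8489868 - 1/11436 = -354221/4045422102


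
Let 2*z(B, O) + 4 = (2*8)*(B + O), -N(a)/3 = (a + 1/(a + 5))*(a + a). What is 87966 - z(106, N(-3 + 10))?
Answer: 89500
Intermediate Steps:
N(a) = -6*a*(a + 1/(5 + a)) (N(a) = -3*(a + 1/(a + 5))*(a + a) = -3*(a + 1/(5 + a))*2*a = -6*a*(a + 1/(5 + a)))
z(B, O) = -2 + 8*B + 8*O (z(B, O) = -2 + ((2*8)*(B + O))/2 = -2 + (16*(B + O))/2 = -2 + (16*B + 16*O)/2 = -2 + (8*B + 8*O) = -2 + 8*B + 8*O)
87966 - z(106, N(-3 + 10)) = 87966 - (-2 + 8*106 + 8*(-6*(-3 + 10)*(1 + (-3 + 10)² + 5*(-3 + 10))/(5 + (-3 + 10)))) = 87966 - (-2 + 848 + 8*(-6*7*(1 + 7² + 5*7)/(5 + 7))) = 87966 - (-2 + 848 + 8*(-6*7*(1 + 49 + 35)/12)) = 87966 - (-2 + 848 + 8*(-6*7*1/12*85)) = 87966 - (-2 + 848 + 8*(-595/2)) = 87966 - (-2 + 848 - 2380) = 87966 - 1*(-1534) = 87966 + 1534 = 89500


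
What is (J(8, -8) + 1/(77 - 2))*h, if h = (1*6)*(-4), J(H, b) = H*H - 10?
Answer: -32408/25 ≈ -1296.3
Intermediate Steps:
J(H, b) = -10 + H**2 (J(H, b) = H**2 - 10 = -10 + H**2)
h = -24 (h = 6*(-4) = -24)
(J(8, -8) + 1/(77 - 2))*h = ((-10 + 8**2) + 1/(77 - 2))*(-24) = ((-10 + 64) + 1/75)*(-24) = (54 + 1/75)*(-24) = (4051/75)*(-24) = -32408/25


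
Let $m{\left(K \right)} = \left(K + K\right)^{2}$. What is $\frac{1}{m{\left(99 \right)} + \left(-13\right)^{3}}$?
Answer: $\frac{1}{37007} \approx 2.7022 \cdot 10^{-5}$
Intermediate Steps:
$m{\left(K \right)} = 4 K^{2}$ ($m{\left(K \right)} = \left(2 K\right)^{2} = 4 K^{2}$)
$\frac{1}{m{\left(99 \right)} + \left(-13\right)^{3}} = \frac{1}{4 \cdot 99^{2} + \left(-13\right)^{3}} = \frac{1}{4 \cdot 9801 - 2197} = \frac{1}{39204 - 2197} = \frac{1}{37007}$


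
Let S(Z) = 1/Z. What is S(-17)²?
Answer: 1/289 ≈ 0.0034602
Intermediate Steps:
S(-17)² = (1/(-17))² = (-1/17)² = 1/289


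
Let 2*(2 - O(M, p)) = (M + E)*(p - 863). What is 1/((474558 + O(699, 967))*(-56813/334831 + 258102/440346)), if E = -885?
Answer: 3510511703/707937654590944 ≈ 4.9588e-6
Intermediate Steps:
O(M, p) = 2 - (-885 + M)*(-863 + p)/2 (O(M, p) = 2 - (M - 885)*(p - 863)/2 = 2 - (-885 + M)*(-863 + p)/2)
1/((474558 + O(699, 967))*(-56813/334831 + 258102/440346)) = 1/((474558 + (-763751/2 + (863/2)*699 + (885/2)*967 - 1/2*699*967))*(-56813/334831 + 258102/440346)) = 1/((474558 + (-763751/2 + 603237/2 + 855795/2 - 675933/2))*(-56813*1/334831 + 258102*(1/440346))) = 1/((474558 + 9674)*(-56813/334831 + 43017/73391)) = 1/(484232*(10233862244/24573581921)) = (1/484232)*(24573581921/10233862244) = 3510511703/707937654590944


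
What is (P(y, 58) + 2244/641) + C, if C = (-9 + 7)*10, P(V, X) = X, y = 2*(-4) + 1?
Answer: 26602/641 ≈ 41.501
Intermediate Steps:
y = -7 (y = -8 + 1 = -7)
C = -20 (C = -2*10 = -20)
(P(y, 58) + 2244/641) + C = (58 + 2244/641) - 20 = 39422/641 - 20 = 26602/641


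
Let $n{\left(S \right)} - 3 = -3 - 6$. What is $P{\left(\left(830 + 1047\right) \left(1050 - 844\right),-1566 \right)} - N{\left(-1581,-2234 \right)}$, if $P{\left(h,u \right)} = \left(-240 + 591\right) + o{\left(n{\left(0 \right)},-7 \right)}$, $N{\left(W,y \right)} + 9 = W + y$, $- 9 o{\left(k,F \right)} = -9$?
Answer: $4176$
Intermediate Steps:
$n{\left(S \right)} = -6$ ($n{\left(S \right)} = 3 - 9 = -6$)
$o{\left(k,F \right)} = 1$ ($o{\left(k,F \right)} = \left(- \frac{1}{9}\right) \left(-9\right) = 1$)
$N{\left(W,y \right)} = -9 + W + y$ ($N{\left(W,y \right)} = -9 + \left(W + y\right) = -9 + W + y$)
$P{\left(h,u \right)} = 352$ ($P{\left(h,u \right)} = \left(-240 + 591\right) + 1 = 351 + 1 = 352$)
$P{\left(\left(830 + 1047\right) \left(1050 - 844\right),-1566 \right)} - N{\left(-1581,-2234 \right)} = 352 - \left(-9 - 1581 - 2234\right) = 352 - -3824 = 352 + 3824 = 4176$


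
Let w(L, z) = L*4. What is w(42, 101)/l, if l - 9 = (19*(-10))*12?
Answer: -56/757 ≈ -0.073976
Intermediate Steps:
w(L, z) = 4*L
l = -2271 (l = 9 + (19*(-10))*12 = 9 - 190*12 = 9 - 2280 = -2271)
w(42, 101)/l = (4*42)/(-2271) = 168*(-1/2271) = -56/757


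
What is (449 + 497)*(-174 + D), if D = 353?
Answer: 169334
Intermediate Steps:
(449 + 497)*(-174 + D) = (449 + 497)*(-174 + 353) = 946*179 = 169334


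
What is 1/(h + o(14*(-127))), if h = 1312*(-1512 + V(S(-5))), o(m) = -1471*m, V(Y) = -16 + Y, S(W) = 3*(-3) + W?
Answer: 1/592334 ≈ 1.6882e-6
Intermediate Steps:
S(W) = -9 + W
h = -2023104 (h = 1312*(-1512 + (-16 + (-9 - 5))) = 1312*(-1512 + (-16 - 14)) = 1312*(-1512 - 30) = 1312*(-1542) = -2023104)
1/(h + o(14*(-127))) = 1/(-2023104 - 20594*(-127)) = 1/(-2023104 - 1471*(-1778)) = 1/(-2023104 + 2615438) = 1/592334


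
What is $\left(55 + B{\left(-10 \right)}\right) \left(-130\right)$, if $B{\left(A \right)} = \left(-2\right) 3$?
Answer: $-6370$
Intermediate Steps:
$B{\left(A \right)} = -6$
$\left(55 + B{\left(-10 \right)}\right) \left(-130\right) = \left(55 - 6\right) \left(-130\right) = 49 \left(-130\right) = -6370$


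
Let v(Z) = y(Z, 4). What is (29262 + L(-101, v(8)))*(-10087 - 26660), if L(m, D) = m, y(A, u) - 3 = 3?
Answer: -1071579267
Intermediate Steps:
y(A, u) = 6 (y(A, u) = 3 + 3 = 6)
v(Z) = 6
(29262 + L(-101, v(8)))*(-10087 - 26660) = (29262 - 101)*(-10087 - 26660) = 29161*(-36747) = -1071579267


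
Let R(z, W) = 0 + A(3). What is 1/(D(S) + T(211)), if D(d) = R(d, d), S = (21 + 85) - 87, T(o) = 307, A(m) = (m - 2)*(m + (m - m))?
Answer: 1/310 ≈ 0.0032258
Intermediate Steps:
A(m) = m*(-2 + m) (A(m) = (-2 + m)*(m + 0) = (-2 + m)*m = m*(-2 + m))
S = 19 (S = 106 - 87 = 19)
R(z, W) = 3 (R(z, W) = 0 + 3*(-2 + 3) = 0 + 3*1 = 0 + 3 = 3)
D(d) = 3
1/(D(S) + T(211)) = 1/(3 + 307) = 1/310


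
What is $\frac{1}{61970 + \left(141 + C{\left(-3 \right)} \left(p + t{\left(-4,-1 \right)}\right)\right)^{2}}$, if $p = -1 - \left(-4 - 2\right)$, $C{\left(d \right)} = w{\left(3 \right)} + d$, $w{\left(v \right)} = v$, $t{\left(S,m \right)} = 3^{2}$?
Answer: $\frac{1}{81851} \approx 1.2217 \cdot 10^{-5}$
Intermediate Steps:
$t{\left(S,m \right)} = 9$
$C{\left(d \right)} = 3 + d$
$p = 5$ ($p = -1 - -6 = -1 + 6 = 5$)
$\frac{1}{61970 + \left(141 + C{\left(-3 \right)} \left(p + t{\left(-4,-1 \right)}\right)\right)^{2}} = \frac{1}{61970 + \left(141 + \left(3 - 3\right) \left(5 + 9\right)\right)^{2}} = \frac{1}{61970 + \left(141 + 0 \cdot 14\right)^{2}} = \frac{1}{61970 + \left(141 + 0\right)^{2}} = \frac{1}{61970 + 141^{2}} = \frac{1}{61970 + 19881} = \frac{1}{81851}$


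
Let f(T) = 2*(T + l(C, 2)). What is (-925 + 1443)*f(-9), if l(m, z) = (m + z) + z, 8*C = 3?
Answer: -9583/2 ≈ -4791.5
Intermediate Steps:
C = 3/8 (C = (1/8)*3 = 3/8 ≈ 0.37500)
l(m, z) = m + 2*z
f(T) = 35/4 + 2*T (f(T) = 2*(T + (3/8 + 2*2)) = 2*(T + (3/8 + 4)) = 2*(T + 35/8) = 2*(35/8 + T) = 35/4 + 2*T)
(-925 + 1443)*f(-9) = (-925 + 1443)*(35/4 + 2*(-9)) = 518*(35/4 - 18) = 518*(-37/4) = -9583/2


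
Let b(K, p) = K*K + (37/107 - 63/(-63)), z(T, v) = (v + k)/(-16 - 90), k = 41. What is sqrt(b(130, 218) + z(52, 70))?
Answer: sqrt(2174070706954)/11342 ≈ 130.00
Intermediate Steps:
z(T, v) = -41/106 - v/106 (z(T, v) = (v + 41)/(-16 - 90) = (41 + v)/(-106) = (41 + v)*(-1/106) = -41/106 - v/106)
b(K, p) = 144/107 + K**2 (b(K, p) = K**2 + (37*(1/107) - 63*(-1/63)) = K**2 + (37/107 + 1) = K**2 + 144/107 = 144/107 + K**2)
sqrt(b(130, 218) + z(52, 70)) = sqrt((144/107 + 130**2) + (-41/106 - 1/106*70)) = sqrt((144/107 + 16900) + (-41/106 - 35/53)) = sqrt(1808444/107 - 111/106) = sqrt(191683187/11342) = sqrt(2174070706954)/11342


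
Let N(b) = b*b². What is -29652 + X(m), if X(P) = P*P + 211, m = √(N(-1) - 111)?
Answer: -29553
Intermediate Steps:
N(b) = b³
m = 4*I*√7 (m = √((-1)³ - 111) = √(-1 - 111) = √(-112) = 4*I*√7 ≈ 10.583*I)
X(P) = 211 + P² (X(P) = P² + 211 = 211 + P²)
-29652 + X(m) = -29652 + (211 + (4*I*√7)²) = -29652 + (211 - 112) = -29652 + 99 = -29553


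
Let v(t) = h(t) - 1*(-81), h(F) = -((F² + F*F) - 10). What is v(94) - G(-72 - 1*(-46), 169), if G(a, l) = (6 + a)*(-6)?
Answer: -17701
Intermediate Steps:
h(F) = 10 - 2*F² (h(F) = -((F² + F²) - 10) = -(2*F² - 10) = -(-10 + 2*F²) = 10 - 2*F²)
G(a, l) = -36 - 6*a
v(t) = 91 - 2*t² (v(t) = (10 - 2*t²) - 1*(-81) = (10 - 2*t²) + 81 = 91 - 2*t²)
v(94) - G(-72 - 1*(-46), 169) = (91 - 2*94²) - (-36 - 6*(-72 - 1*(-46))) = (91 - 2*8836) - (-36 - 6*(-72 + 46)) = (91 - 17672) - (-36 - 6*(-26)) = -17581 - (-36 + 156) = -17581 - 1*120 = -17581 - 120 = -17701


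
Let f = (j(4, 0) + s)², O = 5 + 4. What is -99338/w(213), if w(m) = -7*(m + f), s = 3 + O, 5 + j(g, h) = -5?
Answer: 99338/1519 ≈ 65.397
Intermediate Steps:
j(g, h) = -10 (j(g, h) = -5 - 5 = -10)
O = 9
s = 12 (s = 3 + 9 = 12)
f = 4 (f = (-10 + 12)² = 2² = 4)
w(m) = -28 - 7*m (w(m) = -7*(m + 4) = -7*(4 + m) = -28 - 7*m)
-99338/w(213) = -99338/(-28 - 7*213) = -99338/(-28 - 1491) = -99338/(-1519) = -99338*(-1/1519) = 99338/1519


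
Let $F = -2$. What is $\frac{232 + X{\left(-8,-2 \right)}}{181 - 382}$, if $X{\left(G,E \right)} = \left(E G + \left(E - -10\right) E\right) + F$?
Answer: $- \frac{230}{201} \approx -1.1443$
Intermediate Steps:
$X{\left(G,E \right)} = -2 + E G + E \left(10 + E\right)$ ($X{\left(G,E \right)} = \left(E G + \left(E - -10\right) E\right) - 2 = \left(E G + \left(E + 10\right) E\right) - 2 = \left(E G + \left(10 + E\right) E\right) - 2 = \left(E G + E \left(10 + E\right)\right) - 2 = -2 + E G + E \left(10 + E\right)$)
$\frac{232 + X{\left(-8,-2 \right)}}{181 - 382} = \frac{232 + \left(-2 + \left(-2\right)^{2} + 10 \left(-2\right) - -16\right)}{181 - 382} = \frac{232 + \left(-2 + 4 - 20 + 16\right)}{-201} = \left(232 - 2\right) \left(- \frac{1}{201}\right) = 230 \left(- \frac{1}{201}\right) = - \frac{230}{201}$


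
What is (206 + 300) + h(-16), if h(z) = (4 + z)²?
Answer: 650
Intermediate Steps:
(206 + 300) + h(-16) = (206 + 300) + (4 - 16)² = 506 + (-12)² = 506 + 144 = 650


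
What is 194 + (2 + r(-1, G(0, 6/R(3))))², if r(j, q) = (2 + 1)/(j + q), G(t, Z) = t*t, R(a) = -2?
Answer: 195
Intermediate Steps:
G(t, Z) = t²
r(j, q) = 3/(j + q)
194 + (2 + r(-1, G(0, 6/R(3))))² = 194 + (2 + 3/(-1 + 0²))² = 194 + (2 + 3/(-1 + 0))² = 194 + (2 + 3/(-1))² = 194 + (2 + 3*(-1))² = 194 + (2 - 3)² = 194 + (-1)² = 194 + 1 = 195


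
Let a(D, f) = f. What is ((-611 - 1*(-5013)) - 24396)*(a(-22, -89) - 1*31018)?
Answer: 621953358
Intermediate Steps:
((-611 - 1*(-5013)) - 24396)*(a(-22, -89) - 1*31018) = ((-611 - 1*(-5013)) - 24396)*(-89 - 1*31018) = ((-611 + 5013) - 24396)*(-89 - 31018) = (4402 - 24396)*(-31107) = -19994*(-31107) = 621953358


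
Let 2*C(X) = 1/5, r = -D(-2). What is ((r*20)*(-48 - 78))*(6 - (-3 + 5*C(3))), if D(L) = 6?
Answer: 128520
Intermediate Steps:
r = -6 (r = -1*6 = -6)
C(X) = ⅒ (C(X) = (½)/5 = (½)*(⅕) = ⅒)
((r*20)*(-48 - 78))*(6 - (-3 + 5*C(3))) = ((-6*20)*(-48 - 78))*(6 - (-3 + 5*(⅒))) = (-120*(-126))*(6 - (-3 + ½)) = 15120*(6 - 1*(-5/2)) = 15120*(6 + 5/2) = 15120*(17/2) = 128520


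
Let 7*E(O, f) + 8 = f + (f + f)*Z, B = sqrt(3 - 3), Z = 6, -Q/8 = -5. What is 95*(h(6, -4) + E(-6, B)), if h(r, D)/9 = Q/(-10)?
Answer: -24700/7 ≈ -3528.6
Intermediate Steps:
Q = 40 (Q = -8*(-5) = 40)
B = 0 (B = sqrt(0) = 0)
E(O, f) = -8/7 + 13*f/7 (E(O, f) = -8/7 + (f + (f + f)*6)/7 = -8/7 + (f + (2*f)*6)/7 = -8/7 + (f + 12*f)/7 = -8/7 + (13*f)/7 = -8/7 + 13*f/7)
h(r, D) = -36 (h(r, D) = 9*(40/(-10)) = 9*(40*(-1/10)) = 9*(-4) = -36)
95*(h(6, -4) + E(-6, B)) = 95*(-36 + (-8/7 + (13/7)*0)) = 95*(-36 + (-8/7 + 0)) = 95*(-36 - 8/7) = 95*(-260/7) = -24700/7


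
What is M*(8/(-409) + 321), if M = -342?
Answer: -44898102/409 ≈ -1.0978e+5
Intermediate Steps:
M*(8/(-409) + 321) = -342*(8/(-409) + 321) = -342*(8*(-1/409) + 321) = -342*(-8/409 + 321) = -342*131281/409 = -44898102/409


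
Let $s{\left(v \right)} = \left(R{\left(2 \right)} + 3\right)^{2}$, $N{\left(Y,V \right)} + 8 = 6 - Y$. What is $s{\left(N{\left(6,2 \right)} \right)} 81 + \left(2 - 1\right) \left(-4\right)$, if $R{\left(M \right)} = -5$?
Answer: $320$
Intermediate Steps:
$N{\left(Y,V \right)} = -2 - Y$ ($N{\left(Y,V \right)} = -8 - \left(-6 + Y\right) = -2 - Y$)
$s{\left(v \right)} = 4$ ($s{\left(v \right)} = \left(-5 + 3\right)^{2} = \left(-2\right)^{2} = 4$)
$s{\left(N{\left(6,2 \right)} \right)} 81 + \left(2 - 1\right) \left(-4\right) = 4 \cdot 81 + \left(2 - 1\right) \left(-4\right) = 324 + 1 \left(-4\right) = 324 - 4 = 320$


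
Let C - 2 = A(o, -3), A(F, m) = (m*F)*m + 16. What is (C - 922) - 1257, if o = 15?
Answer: -2026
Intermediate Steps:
A(F, m) = 16 + F*m² (A(F, m) = (F*m)*m + 16 = F*m² + 16 = 16 + F*m²)
C = 153 (C = 2 + (16 + 15*(-3)²) = 2 + (16 + 15*9) = 2 + (16 + 135) = 2 + 151 = 153)
(C - 922) - 1257 = (153 - 922) - 1257 = -769 - 1257 = -2026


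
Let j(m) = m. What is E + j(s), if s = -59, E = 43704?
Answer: 43645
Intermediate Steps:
E + j(s) = 43704 - 59 = 43645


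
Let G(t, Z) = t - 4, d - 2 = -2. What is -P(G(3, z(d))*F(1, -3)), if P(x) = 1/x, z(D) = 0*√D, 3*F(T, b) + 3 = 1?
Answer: -3/2 ≈ -1.5000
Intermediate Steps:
F(T, b) = -⅔ (F(T, b) = -1 + (⅓)*1 = -1 + ⅓ = -⅔)
d = 0 (d = 2 - 2 = 0)
z(D) = 0
G(t, Z) = -4 + t
-P(G(3, z(d))*F(1, -3)) = -1/((-4 + 3)*(-⅔)) = -1/((-1*(-⅔))) = -1/⅔ = -1*3/2 = -3/2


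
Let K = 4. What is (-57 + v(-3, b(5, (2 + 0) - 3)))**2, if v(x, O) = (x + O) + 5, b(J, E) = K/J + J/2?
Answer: 267289/100 ≈ 2672.9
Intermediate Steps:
b(J, E) = J/2 + 4/J (b(J, E) = 4/J + J/2 = J/2 + 4/J)
v(x, O) = 5 + O + x (v(x, O) = (O + x) + 5 = 5 + O + x)
(-57 + v(-3, b(5, (2 + 0) - 3)))**2 = (-57 + (5 + ((1/2)*5 + 4/5) - 3))**2 = (-57 + (5 + (5/2 + 4*(1/5)) - 3))**2 = (-57 + (5 + (5/2 + 4/5) - 3))**2 = (-57 + (5 + 33/10 - 3))**2 = (-57 + 53/10)**2 = (-517/10)**2 = 267289/100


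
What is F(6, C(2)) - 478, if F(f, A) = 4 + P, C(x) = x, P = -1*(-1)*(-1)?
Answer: -475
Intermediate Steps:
P = -1 (P = 1*(-1) = -1)
F(f, A) = 3 (F(f, A) = 4 - 1 = 3)
F(6, C(2)) - 478 = 3 - 478 = -475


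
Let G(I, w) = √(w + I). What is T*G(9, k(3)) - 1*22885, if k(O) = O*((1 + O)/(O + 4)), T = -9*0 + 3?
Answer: -22885 + 15*√21/7 ≈ -22875.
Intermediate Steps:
T = 3 (T = 0 + 3 = 3)
k(O) = O*(1 + O)/(4 + O) (k(O) = O*((1 + O)/(4 + O)) = O*(1 + O)/(4 + O))
G(I, w) = √(I + w)
T*G(9, k(3)) - 1*22885 = 3*√(9 + 3*(1 + 3)/(4 + 3)) - 1*22885 = 3*√(9 + 3*4/7) - 22885 = 3*√(9 + 3*(⅐)*4) - 22885 = 3*√(9 + 12/7) - 22885 = 3*√(75/7) - 22885 = 3*(5*√21/7) - 22885 = 15*√21/7 - 22885 = -22885 + 15*√21/7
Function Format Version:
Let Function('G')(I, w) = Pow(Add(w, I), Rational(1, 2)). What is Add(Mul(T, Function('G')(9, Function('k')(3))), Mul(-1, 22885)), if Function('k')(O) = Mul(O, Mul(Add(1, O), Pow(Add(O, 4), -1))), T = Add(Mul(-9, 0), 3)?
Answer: Add(-22885, Mul(Rational(15, 7), Pow(21, Rational(1, 2)))) ≈ -22875.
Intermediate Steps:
T = 3 (T = Add(0, 3) = 3)
Function('k')(O) = Mul(O, Pow(Add(4, O), -1), Add(1, O)) (Function('k')(O) = Mul(O, Mul(Add(1, O), Pow(Add(4, O), -1))) = Mul(O, Mul(Pow(Add(4, O), -1), Add(1, O))) = Mul(O, Pow(Add(4, O), -1), Add(1, O)))
Function('G')(I, w) = Pow(Add(I, w), Rational(1, 2))
Add(Mul(T, Function('G')(9, Function('k')(3))), Mul(-1, 22885)) = Add(Mul(3, Pow(Add(9, Mul(3, Pow(Add(4, 3), -1), Add(1, 3))), Rational(1, 2))), Mul(-1, 22885)) = Add(Mul(3, Pow(Add(9, Mul(3, Pow(7, -1), 4)), Rational(1, 2))), -22885) = Add(Mul(3, Pow(Add(9, Mul(3, Rational(1, 7), 4)), Rational(1, 2))), -22885) = Add(Mul(3, Pow(Add(9, Rational(12, 7)), Rational(1, 2))), -22885) = Add(Mul(3, Pow(Rational(75, 7), Rational(1, 2))), -22885) = Add(Mul(3, Mul(Rational(5, 7), Pow(21, Rational(1, 2)))), -22885) = Add(Mul(Rational(15, 7), Pow(21, Rational(1, 2))), -22885) = Add(-22885, Mul(Rational(15, 7), Pow(21, Rational(1, 2))))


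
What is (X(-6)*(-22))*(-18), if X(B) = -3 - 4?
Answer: -2772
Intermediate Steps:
X(B) = -7
(X(-6)*(-22))*(-18) = -7*(-22)*(-18) = 154*(-18) = -2772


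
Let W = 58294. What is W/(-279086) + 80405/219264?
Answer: 4829067107/30596756352 ≈ 0.15783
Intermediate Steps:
W/(-279086) + 80405/219264 = 58294/(-279086) + 80405/219264 = 58294*(-1/279086) + 80405*(1/219264) = -29147/139543 + 80405/219264 = 4829067107/30596756352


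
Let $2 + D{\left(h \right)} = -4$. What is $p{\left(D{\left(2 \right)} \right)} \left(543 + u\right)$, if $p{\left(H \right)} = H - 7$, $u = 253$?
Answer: $-10348$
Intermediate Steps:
$D{\left(h \right)} = -6$ ($D{\left(h \right)} = -2 - 4 = -6$)
$p{\left(H \right)} = -7 + H$
$p{\left(D{\left(2 \right)} \right)} \left(543 + u\right) = \left(-7 - 6\right) \left(543 + 253\right) = \left(-13\right) 796 = -10348$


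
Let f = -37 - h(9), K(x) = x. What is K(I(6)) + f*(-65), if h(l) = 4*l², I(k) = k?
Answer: 23471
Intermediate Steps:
f = -361 (f = -37 - 4*9² = -37 - 4*81 = -37 - 1*324 = -37 - 324 = -361)
K(I(6)) + f*(-65) = 6 - 361*(-65) = 6 + 23465 = 23471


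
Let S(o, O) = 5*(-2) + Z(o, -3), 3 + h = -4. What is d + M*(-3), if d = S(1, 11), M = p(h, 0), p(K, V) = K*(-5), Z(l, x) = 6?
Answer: -109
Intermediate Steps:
h = -7 (h = -3 - 4 = -7)
p(K, V) = -5*K
M = 35 (M = -5*(-7) = 35)
S(o, O) = -4 (S(o, O) = 5*(-2) + 6 = -10 + 6 = -4)
d = -4
d + M*(-3) = -4 + 35*(-3) = -4 - 105 = -109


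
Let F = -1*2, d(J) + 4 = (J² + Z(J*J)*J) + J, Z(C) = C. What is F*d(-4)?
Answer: 112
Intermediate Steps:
d(J) = -4 + J + J² + J³ (d(J) = -4 + ((J² + (J*J)*J) + J) = -4 + ((J² + J²*J) + J) = -4 + ((J² + J³) + J) = -4 + (J + J² + J³) = -4 + J + J² + J³)
F = -2
F*d(-4) = -2*(-4 - 4 + (-4)² + (-4)³) = -2*(-4 - 4 + 16 - 64) = -2*(-56) = 112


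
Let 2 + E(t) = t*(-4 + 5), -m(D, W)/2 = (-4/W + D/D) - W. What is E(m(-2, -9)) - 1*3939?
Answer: -35657/9 ≈ -3961.9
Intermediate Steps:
m(D, W) = -2 + 2*W + 8/W (m(D, W) = -2*((-4/W + D/D) - W) = -2*((-4/W + 1) - W) = -2*((1 - 4/W) - W) = -2*(1 - W - 4/W) = -2 + 2*W + 8/W)
E(t) = -2 + t (E(t) = -2 + t*(-4 + 5) = -2 + t*1 = -2 + t)
E(m(-2, -9)) - 1*3939 = (-2 + (-2 + 2*(-9) + 8/(-9))) - 1*3939 = (-2 + (-2 - 18 + 8*(-1/9))) - 3939 = (-2 + (-2 - 18 - 8/9)) - 3939 = (-2 - 188/9) - 3939 = -206/9 - 3939 = -35657/9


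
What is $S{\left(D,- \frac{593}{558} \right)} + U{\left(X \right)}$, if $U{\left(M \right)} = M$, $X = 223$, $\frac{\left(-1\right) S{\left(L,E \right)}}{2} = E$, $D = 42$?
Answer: $\frac{62810}{279} \approx 225.13$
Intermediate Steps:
$S{\left(L,E \right)} = - 2 E$
$S{\left(D,- \frac{593}{558} \right)} + U{\left(X \right)} = - 2 \left(- \frac{593}{558}\right) + 223 = - 2 \left(\left(-593\right) \frac{1}{558}\right) + 223 = \left(-2\right) \left(- \frac{593}{558}\right) + 223 = \frac{593}{279} + 223 = \frac{62810}{279}$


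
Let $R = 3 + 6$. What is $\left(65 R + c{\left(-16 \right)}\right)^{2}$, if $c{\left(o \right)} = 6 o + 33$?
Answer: $272484$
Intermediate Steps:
$c{\left(o \right)} = 33 + 6 o$
$R = 9$
$\left(65 R + c{\left(-16 \right)}\right)^{2} = \left(65 \cdot 9 + \left(33 + 6 \left(-16\right)\right)\right)^{2} = \left(585 + \left(33 - 96\right)\right)^{2} = \left(585 - 63\right)^{2} = 522^{2} = 272484$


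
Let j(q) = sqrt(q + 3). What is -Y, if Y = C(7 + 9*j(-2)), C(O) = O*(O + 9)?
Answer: -400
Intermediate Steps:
j(q) = sqrt(3 + q)
C(O) = O*(9 + O)
Y = 400 (Y = (7 + 9*sqrt(3 - 2))*(9 + (7 + 9*sqrt(3 - 2))) = (7 + 9*sqrt(1))*(9 + (7 + 9*sqrt(1))) = (7 + 9*1)*(9 + (7 + 9*1)) = (7 + 9)*(9 + (7 + 9)) = 16*(9 + 16) = 16*25 = 400)
-Y = -1*400 = -400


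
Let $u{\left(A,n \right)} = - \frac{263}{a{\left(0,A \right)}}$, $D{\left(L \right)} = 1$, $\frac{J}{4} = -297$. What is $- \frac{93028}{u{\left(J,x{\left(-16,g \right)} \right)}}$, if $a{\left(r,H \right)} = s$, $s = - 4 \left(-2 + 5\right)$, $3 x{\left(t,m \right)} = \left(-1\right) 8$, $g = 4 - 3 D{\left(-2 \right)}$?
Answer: $- \frac{1116336}{263} \approx -4244.6$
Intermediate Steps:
$J = -1188$ ($J = 4 \left(-297\right) = -1188$)
$g = 1$ ($g = 4 - 3 = 1$)
$x{\left(t,m \right)} = - \frac{8}{3}$ ($x{\left(t,m \right)} = \frac{\left(-1\right) 8}{3} = \frac{1}{3} \left(-8\right) = - \frac{8}{3}$)
$s = -12$ ($s = \left(-4\right) 3 = -12$)
$a{\left(r,H \right)} = -12$
$u{\left(A,n \right)} = \frac{263}{12}$ ($u{\left(A,n \right)} = - \frac{263}{-12} = \left(-263\right) \left(- \frac{1}{12}\right) = \frac{263}{12}$)
$- \frac{93028}{u{\left(J,x{\left(-16,g \right)} \right)}} = - \frac{93028}{\frac{263}{12}} = \left(-93028\right) \frac{12}{263} = - \frac{1116336}{263}$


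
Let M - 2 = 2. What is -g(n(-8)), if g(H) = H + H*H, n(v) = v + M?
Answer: -12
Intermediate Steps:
M = 4 (M = 2 + 2 = 4)
n(v) = 4 + v (n(v) = v + 4 = 4 + v)
g(H) = H + H²
-g(n(-8)) = -(4 - 8)*(1 + (4 - 8)) = -(-4)*(1 - 4) = -(-4)*(-3) = -1*12 = -12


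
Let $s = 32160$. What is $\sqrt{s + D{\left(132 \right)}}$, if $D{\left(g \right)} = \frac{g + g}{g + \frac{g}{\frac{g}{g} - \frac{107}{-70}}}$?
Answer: $\frac{\sqrt{1962136878}}{247} \approx 179.34$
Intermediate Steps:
$D{\left(g \right)} = \frac{354}{247}$ ($D{\left(g \right)} = \frac{2 g}{g + \frac{g}{1 - - \frac{107}{70}}} = \frac{2 g}{g + \frac{g}{1 + \frac{107}{70}}} = \frac{2 g}{g + \frac{g}{\frac{177}{70}}} = \frac{2 g}{g + g \frac{70}{177}} = \frac{2 g}{g + \frac{70 g}{177}} = \frac{2 g}{\frac{247}{177} g} = 2 g \frac{177}{247 g} = \frac{354}{247}$)
$\sqrt{s + D{\left(132 \right)}} = \sqrt{32160 + \frac{354}{247}} = \sqrt{\frac{7943874}{247}} = \frac{\sqrt{1962136878}}{247}$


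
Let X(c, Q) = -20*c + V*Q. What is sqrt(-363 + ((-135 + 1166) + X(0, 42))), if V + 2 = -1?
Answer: sqrt(542) ≈ 23.281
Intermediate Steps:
V = -3 (V = -2 - 1 = -3)
X(c, Q) = -20*c - 3*Q
sqrt(-363 + ((-135 + 1166) + X(0, 42))) = sqrt(-363 + ((-135 + 1166) + (-20*0 - 3*42))) = sqrt(-363 + (1031 + (0 - 126))) = sqrt(-363 + (1031 - 126)) = sqrt(-363 + 905) = sqrt(542)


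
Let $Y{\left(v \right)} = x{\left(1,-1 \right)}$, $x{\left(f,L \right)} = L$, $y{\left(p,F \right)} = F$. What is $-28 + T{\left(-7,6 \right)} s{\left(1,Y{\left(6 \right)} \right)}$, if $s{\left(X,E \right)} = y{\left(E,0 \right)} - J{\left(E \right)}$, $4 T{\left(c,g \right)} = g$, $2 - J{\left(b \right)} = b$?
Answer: $- \frac{65}{2} \approx -32.5$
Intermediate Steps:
$J{\left(b \right)} = 2 - b$
$Y{\left(v \right)} = -1$
$T{\left(c,g \right)} = \frac{g}{4}$
$s{\left(X,E \right)} = -2 + E$ ($s{\left(X,E \right)} = 0 - \left(2 - E\right) = 0 + \left(-2 + E\right) = -2 + E$)
$-28 + T{\left(-7,6 \right)} s{\left(1,Y{\left(6 \right)} \right)} = -28 + \frac{1}{4} \cdot 6 \left(-2 - 1\right) = -28 + \frac{3}{2} \left(-3\right) = -28 - \frac{9}{2} = - \frac{65}{2}$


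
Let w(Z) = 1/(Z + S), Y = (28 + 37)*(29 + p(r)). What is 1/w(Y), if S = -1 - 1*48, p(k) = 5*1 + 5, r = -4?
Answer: 2486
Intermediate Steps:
p(k) = 10 (p(k) = 5 + 5 = 10)
S = -49 (S = -1 - 48 = -49)
Y = 2535 (Y = (28 + 37)*(29 + 10) = 65*39 = 2535)
w(Z) = 1/(-49 + Z) (w(Z) = 1/(Z - 49) = 1/(-49 + Z))
1/w(Y) = 1/(1/(-49 + 2535)) = 1/(1/2486) = 2486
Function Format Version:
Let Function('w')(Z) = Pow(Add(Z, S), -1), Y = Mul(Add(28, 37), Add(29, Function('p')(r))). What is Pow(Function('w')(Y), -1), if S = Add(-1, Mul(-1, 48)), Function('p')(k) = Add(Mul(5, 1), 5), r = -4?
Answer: 2486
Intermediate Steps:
Function('p')(k) = 10 (Function('p')(k) = Add(5, 5) = 10)
S = -49 (S = Add(-1, -48) = -49)
Y = 2535 (Y = Mul(Add(28, 37), Add(29, 10)) = Mul(65, 39) = 2535)
Function('w')(Z) = Pow(Add(-49, Z), -1) (Function('w')(Z) = Pow(Add(Z, -49), -1) = Pow(Add(-49, Z), -1))
Pow(Function('w')(Y), -1) = Pow(Pow(Add(-49, 2535), -1), -1) = Pow(Pow(2486, -1), -1) = Pow(Rational(1, 2486), -1) = 2486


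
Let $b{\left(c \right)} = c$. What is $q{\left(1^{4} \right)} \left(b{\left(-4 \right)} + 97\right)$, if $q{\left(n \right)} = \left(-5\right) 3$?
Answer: $-1395$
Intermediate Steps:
$q{\left(n \right)} = -15$
$q{\left(1^{4} \right)} \left(b{\left(-4 \right)} + 97\right) = - 15 \left(-4 + 97\right) = \left(-15\right) 93 = -1395$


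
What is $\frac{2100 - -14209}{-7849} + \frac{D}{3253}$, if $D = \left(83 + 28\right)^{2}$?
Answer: $\frac{928816}{543251} \approx 1.7097$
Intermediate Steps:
$D = 12321$ ($D = 111^{2} = 12321$)
$\frac{2100 - -14209}{-7849} + \frac{D}{3253} = \frac{2100 - -14209}{-7849} + \frac{12321}{3253} = \left(2100 + 14209\right) \left(- \frac{1}{7849}\right) + 12321 \cdot \frac{1}{3253} = 16309 \left(- \frac{1}{7849}\right) + \frac{12321}{3253} = - \frac{347}{167} + \frac{12321}{3253} = \frac{928816}{543251}$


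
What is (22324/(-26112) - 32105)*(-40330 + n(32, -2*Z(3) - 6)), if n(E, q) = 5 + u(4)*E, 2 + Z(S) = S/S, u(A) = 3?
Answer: 8431476267809/6528 ≈ 1.2916e+9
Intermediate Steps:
Z(S) = -1 (Z(S) = -2 + S/S = -2 + 1 = -1)
n(E, q) = 5 + 3*E
(22324/(-26112) - 32105)*(-40330 + n(32, -2*Z(3) - 6)) = (22324/(-26112) - 32105)*(-40330 + (5 + 3*32)) = (22324*(-1/26112) - 32105)*(-40330 + (5 + 96)) = (-5581/6528 - 32105)*(-40330 + 101) = -209587021/6528*(-40229) = 8431476267809/6528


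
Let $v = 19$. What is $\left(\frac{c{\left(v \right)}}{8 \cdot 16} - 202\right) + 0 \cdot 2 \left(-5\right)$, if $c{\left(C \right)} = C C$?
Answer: $- \frac{25495}{128} \approx -199.18$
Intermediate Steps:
$c{\left(C \right)} = C^{2}$
$\left(\frac{c{\left(v \right)}}{8 \cdot 16} - 202\right) + 0 \cdot 2 \left(-5\right) = \left(\frac{19^{2}}{8 \cdot 16} - 202\right) + 0 \cdot 2 \left(-5\right) = \left(\frac{361}{128} - 202\right) + 0 \left(-5\right) = \left(361 \cdot \frac{1}{128} - 202\right) + 0 = \left(\frac{361}{128} - 202\right) + 0 = - \frac{25495}{128} + 0 = - \frac{25495}{128}$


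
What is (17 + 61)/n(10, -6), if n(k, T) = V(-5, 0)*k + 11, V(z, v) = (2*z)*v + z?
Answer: -2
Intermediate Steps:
V(z, v) = z + 2*v*z (V(z, v) = 2*v*z + z = z + 2*v*z)
n(k, T) = 11 - 5*k (n(k, T) = (-5*(1 + 2*0))*k + 11 = (-5*(1 + 0))*k + 11 = (-5*1)*k + 11 = -5*k + 11 = 11 - 5*k)
(17 + 61)/n(10, -6) = (17 + 61)/(11 - 5*10) = 78/(11 - 50) = 78/(-39) = -1/39*78 = -2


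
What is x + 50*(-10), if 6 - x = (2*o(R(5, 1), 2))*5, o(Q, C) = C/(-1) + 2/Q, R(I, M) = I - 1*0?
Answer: -478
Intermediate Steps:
R(I, M) = I (R(I, M) = I + 0 = I)
o(Q, C) = -C + 2/Q (o(Q, C) = C*(-1) + 2/Q = -C + 2/Q)
x = 22 (x = 6 - 2*(-1*2 + 2/5)*5 = 6 - 2*(-2 + 2*(⅕))*5 = 6 - 2*(-2 + ⅖)*5 = 6 - 2*(-8/5)*5 = 6 - (-16)*5/5 = 6 - 1*(-16) = 6 + 16 = 22)
x + 50*(-10) = 22 + 50*(-10) = 22 - 500 = -478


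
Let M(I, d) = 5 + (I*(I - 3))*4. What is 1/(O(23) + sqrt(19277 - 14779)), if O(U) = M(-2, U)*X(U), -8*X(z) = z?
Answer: -8280/783353 - 64*sqrt(4498)/783353 ≈ -0.016049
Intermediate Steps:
X(z) = -z/8
M(I, d) = 5 + 4*I*(-3 + I) (M(I, d) = 5 + (I*(-3 + I))*4 = 5 + 4*I*(-3 + I))
O(U) = -45*U/8 (O(U) = (5 - 12*(-2) + 4*(-2)**2)*(-U/8) = (5 + 24 + 4*4)*(-U/8) = (5 + 24 + 16)*(-U/8) = 45*(-U/8) = -45*U/8)
1/(O(23) + sqrt(19277 - 14779)) = 1/(-45/8*23 + sqrt(19277 - 14779)) = 1/(-1035/8 + sqrt(4498))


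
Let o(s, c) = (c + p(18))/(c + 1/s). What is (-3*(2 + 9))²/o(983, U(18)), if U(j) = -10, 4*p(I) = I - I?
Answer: 10703781/9830 ≈ 1088.9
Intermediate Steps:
p(I) = 0 (p(I) = (I - I)/4 = (¼)*0 = 0)
o(s, c) = c/(c + 1/s) (o(s, c) = (c + 0)/(c + 1/s) = c/(c + 1/s))
(-3*(2 + 9))²/o(983, U(18)) = (-3*(2 + 9))²/((-10*983/(1 - 10*983))) = (-3*11)²/((-10*983/(1 - 9830))) = (-33)²/((-10*983/(-9829))) = 1089/((-10*983*(-1/9829))) = 1089/(9830/9829) = 1089*(9829/9830) = 10703781/9830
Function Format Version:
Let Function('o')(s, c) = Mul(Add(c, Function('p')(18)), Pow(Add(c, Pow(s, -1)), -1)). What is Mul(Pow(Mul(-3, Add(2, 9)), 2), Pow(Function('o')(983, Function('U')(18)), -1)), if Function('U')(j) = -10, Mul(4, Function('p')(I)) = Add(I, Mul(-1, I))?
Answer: Rational(10703781, 9830) ≈ 1088.9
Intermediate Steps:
Function('p')(I) = 0 (Function('p')(I) = Mul(Rational(1, 4), Add(I, Mul(-1, I))) = Mul(Rational(1, 4), 0) = 0)
Function('o')(s, c) = Mul(c, Pow(Add(c, Pow(s, -1)), -1)) (Function('o')(s, c) = Mul(Add(c, 0), Pow(Add(c, Pow(s, -1)), -1)) = Mul(c, Pow(Add(c, Pow(s, -1)), -1)))
Mul(Pow(Mul(-3, Add(2, 9)), 2), Pow(Function('o')(983, Function('U')(18)), -1)) = Mul(Pow(Mul(-3, Add(2, 9)), 2), Pow(Mul(-10, 983, Pow(Add(1, Mul(-10, 983)), -1)), -1)) = Mul(Pow(Mul(-3, 11), 2), Pow(Mul(-10, 983, Pow(Add(1, -9830), -1)), -1)) = Mul(Pow(-33, 2), Pow(Mul(-10, 983, Pow(-9829, -1)), -1)) = Mul(1089, Pow(Mul(-10, 983, Rational(-1, 9829)), -1)) = Mul(1089, Pow(Rational(9830, 9829), -1)) = Mul(1089, Rational(9829, 9830)) = Rational(10703781, 9830)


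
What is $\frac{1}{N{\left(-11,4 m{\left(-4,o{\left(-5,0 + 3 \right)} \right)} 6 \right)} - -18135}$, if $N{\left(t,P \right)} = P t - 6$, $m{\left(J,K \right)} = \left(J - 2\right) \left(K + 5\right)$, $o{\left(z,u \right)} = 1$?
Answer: $\frac{1}{27633} \approx 3.6189 \cdot 10^{-5}$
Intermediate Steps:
$m{\left(J,K \right)} = \left(-2 + J\right) \left(5 + K\right)$
$N{\left(t,P \right)} = -6 + P t$
$\frac{1}{N{\left(-11,4 m{\left(-4,o{\left(-5,0 + 3 \right)} \right)} 6 \right)} - -18135} = \frac{1}{\left(-6 + 4 \left(-10 - 2 + 5 \left(-4\right) - 4\right) 6 \left(-11\right)\right) - -18135} = \frac{1}{\left(-6 + 4 \left(-10 - 2 - 20 - 4\right) 6 \left(-11\right)\right) + 18135} = \frac{1}{\left(-6 + 4 \left(-36\right) 6 \left(-11\right)\right) + 18135} = \frac{1}{\left(-6 + \left(-144\right) 6 \left(-11\right)\right) + 18135} = \frac{1}{\left(-6 - -9504\right) + 18135} = \frac{1}{\left(-6 + 9504\right) + 18135} = \frac{1}{9498 + 18135} = \frac{1}{27633}$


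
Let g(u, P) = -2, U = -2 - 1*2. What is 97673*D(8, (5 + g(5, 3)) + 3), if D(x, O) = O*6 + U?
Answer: 3125536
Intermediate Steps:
U = -4 (U = -2 - 2 = -4)
D(x, O) = -4 + 6*O (D(x, O) = O*6 - 4 = 6*O - 4 = -4 + 6*O)
97673*D(8, (5 + g(5, 3)) + 3) = 97673*(-4 + 6*((5 - 2) + 3)) = 97673*(-4 + 6*(3 + 3)) = 97673*(-4 + 6*6) = 97673*(-4 + 36) = 97673*32 = 3125536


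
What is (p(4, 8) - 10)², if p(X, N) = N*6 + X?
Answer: 1764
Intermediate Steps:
p(X, N) = X + 6*N (p(X, N) = 6*N + X = X + 6*N)
(p(4, 8) - 10)² = ((4 + 6*8) - 10)² = ((4 + 48) - 10)² = (52 - 10)² = 42² = 1764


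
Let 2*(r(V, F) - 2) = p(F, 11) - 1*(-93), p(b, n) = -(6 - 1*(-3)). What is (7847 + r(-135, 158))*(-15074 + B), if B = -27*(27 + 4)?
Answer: -125553701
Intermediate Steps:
B = -837 (B = -27*31 = -837)
p(b, n) = -9 (p(b, n) = -(6 + 3) = -1*9 = -9)
r(V, F) = 44 (r(V, F) = 2 + (-9 - 1*(-93))/2 = 2 + (-9 + 93)/2 = 2 + (½)*84 = 2 + 42 = 44)
(7847 + r(-135, 158))*(-15074 + B) = (7847 + 44)*(-15074 - 837) = 7891*(-15911) = -125553701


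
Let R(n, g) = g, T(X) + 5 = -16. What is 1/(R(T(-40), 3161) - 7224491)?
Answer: -1/7221330 ≈ -1.3848e-7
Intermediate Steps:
T(X) = -21 (T(X) = -5 - 16 = -21)
1/(R(T(-40), 3161) - 7224491) = 1/(3161 - 7224491) = 1/(-7221330) = -1/7221330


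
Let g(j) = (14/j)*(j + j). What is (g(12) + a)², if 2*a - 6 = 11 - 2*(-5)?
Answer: 6889/4 ≈ 1722.3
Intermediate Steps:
g(j) = 28 (g(j) = (14/j)*(2*j) = 28)
a = 27/2 (a = 3 + (11 - 2*(-5))/2 = 3 + (11 + 10)/2 = 3 + (½)*21 = 3 + 21/2 = 27/2 ≈ 13.500)
(g(12) + a)² = (28 + 27/2)² = (83/2)² = 6889/4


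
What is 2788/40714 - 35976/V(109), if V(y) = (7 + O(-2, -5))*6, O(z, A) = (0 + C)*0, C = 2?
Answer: -122050814/142499 ≈ -856.50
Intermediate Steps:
O(z, A) = 0 (O(z, A) = (0 + 2)*0 = 2*0 = 0)
V(y) = 42 (V(y) = (7 + 0)*6 = 7*6 = 42)
2788/40714 - 35976/V(109) = 2788/40714 - 35976/42 = 2788*(1/40714) - 35976*1/42 = 1394/20357 - 5996/7 = -122050814/142499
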